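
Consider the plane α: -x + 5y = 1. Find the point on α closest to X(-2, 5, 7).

Foot = X − λn with λ = (n·X − d)/|n|² = (27 − 1)/26 = 1.
Foot = (-2, 5, 7) − 1·(-1, 5, 0) = (-1, 0, 7).

(-1, 0, 7)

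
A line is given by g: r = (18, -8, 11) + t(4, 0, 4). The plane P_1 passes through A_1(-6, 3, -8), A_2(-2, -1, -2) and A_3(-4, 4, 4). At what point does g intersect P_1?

A_1A_2 = (4, -4, 6), A_1A_3 = (2, 1, 12); a normal to P_1 is A_1A_2 × A_1A_3 = (-54, -36, 12).
Using A_1: P_1 has equation -54x - 36y + 12z = 120.
Substitute r = (18, -8, 11) + t(4, 0, 4) into the plane: -552 + (-168)t = 120, so t = -4.
Intersection: (18, -8, 11) + (-4)·(4, 0, 4) = (2, -8, -5).

(2, -8, -5)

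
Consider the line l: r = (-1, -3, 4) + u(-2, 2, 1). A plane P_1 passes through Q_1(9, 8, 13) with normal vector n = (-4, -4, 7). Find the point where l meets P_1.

P_1: n·r = n·Q_1 gives -4x - 4y + 7z = 23.
Substitute r = (-1, -3, 4) + t(-2, 2, 1) into the plane: 44 + 7t = 23, so t = -3.
Intersection: (-1, -3, 4) + (-3)·(-2, 2, 1) = (5, -9, 1).

(5, -9, 1)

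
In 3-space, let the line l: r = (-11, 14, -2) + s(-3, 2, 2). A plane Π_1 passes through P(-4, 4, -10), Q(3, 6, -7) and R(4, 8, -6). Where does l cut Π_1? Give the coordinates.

(-2, 8, -8)

PQ = (7, 2, 3), PR = (8, 4, 4); a normal to Π_1 is PQ × PR = (-4, -4, 12).
Using P: Π_1 has equation -4x - 4y + 12z = -120.
Substitute r = (-11, 14, -2) + t(-3, 2, 2) into the plane: -36 + 28t = -120, so t = -3.
Intersection: (-11, 14, -2) + (-3)·(-3, 2, 2) = (-2, 8, -8).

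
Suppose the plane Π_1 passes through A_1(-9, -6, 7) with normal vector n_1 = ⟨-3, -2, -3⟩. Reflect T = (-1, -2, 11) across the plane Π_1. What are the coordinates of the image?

(-13, -10, -1)

Π_1: n_1·r = n_1·A_1 gives -3x - 2y - 3z = 18.
λ = (n·T − d)/|n|² = (-26 − 18)/22 = -2.
Reflection = T − 2λn = (-1, -2, 11) − (-4)·(-3, -2, -3) = (-13, -10, -1).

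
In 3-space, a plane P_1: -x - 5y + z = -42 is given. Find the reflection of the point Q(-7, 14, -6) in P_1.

(-9, 4, -4)

λ = (n·Q − d)/|n|² = (-69 − (-42))/27 = -1.
Reflection = Q − 2λn = (-7, 14, -6) − (-2)·(-1, -5, 1) = (-9, 4, -4).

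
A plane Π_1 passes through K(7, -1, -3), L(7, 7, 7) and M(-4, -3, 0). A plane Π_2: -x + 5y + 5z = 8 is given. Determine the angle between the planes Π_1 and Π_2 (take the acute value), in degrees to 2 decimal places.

KL = (0, 8, 10), KM = (-11, -2, 3); a normal to Π_1 is KL × KM = (44, -110, 88).
Using K: Π_1 has equation 44x - 110y + 88z = 154.
cos θ = |n₁·n₂| / (|n₁||n₂|) = |-154| / (√21780 · √51).
θ = arccos(0.14612) ≈ 81.60°.

81.60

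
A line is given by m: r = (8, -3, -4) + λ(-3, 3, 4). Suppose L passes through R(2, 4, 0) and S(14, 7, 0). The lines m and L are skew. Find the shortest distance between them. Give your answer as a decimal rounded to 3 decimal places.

3.409

A direction vector for L is S − R = (12, 3, 0).
Common perpendicular direction n = (-3, 3, 4) × (12, 3, 0) = (-12, 48, -45).
With w = (2, 4, 0) − (8, -3, -4) = (-6, 7, 4), w · n = 228.
Distance = |w · n| / |n| = |228| / √4473 ≈ 3.409.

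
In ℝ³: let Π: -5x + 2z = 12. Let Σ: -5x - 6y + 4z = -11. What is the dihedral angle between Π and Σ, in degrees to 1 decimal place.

cos θ = |n₁·n₂| / (|n₁||n₂|) = |33| / (√29 · √77).
θ = arccos(0.69834) ≈ 45.7°.

45.7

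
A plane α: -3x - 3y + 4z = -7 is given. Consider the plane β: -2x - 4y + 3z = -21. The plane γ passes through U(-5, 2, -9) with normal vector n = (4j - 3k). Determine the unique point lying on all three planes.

γ: n·r = n·U gives 4y - 3z = 35.
Solving the 3×3 linear system -3x - 3y + 4z = -7, -2x - 4y + 3z = -21, 4y - 3z = 35 (e.g. by elimination or Cramer's rule, determinant = -14) gives (-7, 8, -1).

(-7, 8, -1)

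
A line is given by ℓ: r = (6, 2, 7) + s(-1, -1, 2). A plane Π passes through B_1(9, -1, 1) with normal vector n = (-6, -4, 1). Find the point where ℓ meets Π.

(7, 3, 5)

Π: n·r = n·B_1 gives -6x - 4y + z = -49.
Substitute r = (6, 2, 7) + t(-1, -1, 2) into the plane: -37 + 12t = -49, so t = -1.
Intersection: (6, 2, 7) + (-1)·(-1, -1, 2) = (7, 3, 5).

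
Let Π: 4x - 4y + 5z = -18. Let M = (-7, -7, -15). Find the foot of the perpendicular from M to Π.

Foot = M − λn with λ = (n·M − d)/|n|² = (-75 − (-18))/57 = -1.
Foot = (-7, -7, -15) − (-1)·(4, -4, 5) = (-3, -11, -10).

(-3, -11, -10)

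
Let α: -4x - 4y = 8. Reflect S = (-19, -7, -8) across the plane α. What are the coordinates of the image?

(5, 17, -8)

λ = (n·S − d)/|n|² = (104 − 8)/32 = 3.
Reflection = S − 2λn = (-19, -7, -8) − 6·(-4, -4, 0) = (5, 17, -8).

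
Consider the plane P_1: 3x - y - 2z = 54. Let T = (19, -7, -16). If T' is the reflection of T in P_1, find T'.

(1, -1, -4)

λ = (n·T − d)/|n|² = (96 − 54)/14 = 3.
Reflection = T − 2λn = (19, -7, -16) − 6·(3, -1, -2) = (1, -1, -4).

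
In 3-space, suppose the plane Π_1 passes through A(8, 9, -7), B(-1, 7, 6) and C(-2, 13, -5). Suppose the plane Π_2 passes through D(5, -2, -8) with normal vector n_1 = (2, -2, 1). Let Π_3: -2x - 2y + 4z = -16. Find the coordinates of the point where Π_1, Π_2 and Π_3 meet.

AB = (-9, -2, 13), AC = (-10, 4, 2); a normal to Π_1 is AB × AC = (-56, -112, -56).
Using A: Π_1 has equation -56x - 112y - 56z = -1064.
Π_2: n_1·r = n_1·D gives 2x - 2y + z = 6.
Solving the 3×3 linear system -56x - 112y - 56z = -1064, 2x - 2y + z = 6, -2x - 2y + 4z = -16 (e.g. by elimination or Cramer's rule, determinant = 1904) gives (7, 5, 2).

(7, 5, 2)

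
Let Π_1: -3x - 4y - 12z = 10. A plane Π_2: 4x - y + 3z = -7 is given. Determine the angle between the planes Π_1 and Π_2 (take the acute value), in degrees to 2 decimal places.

cos θ = |n₁·n₂| / (|n₁||n₂|) = |-44| / (√169 · √26).
θ = arccos(0.66378) ≈ 48.41°.

48.41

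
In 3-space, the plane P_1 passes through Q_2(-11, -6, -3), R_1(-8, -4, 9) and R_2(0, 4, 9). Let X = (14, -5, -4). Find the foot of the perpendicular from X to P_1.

(2, 7, -3)

Q_2R_1 = (3, 2, 12), Q_2R_2 = (11, 10, 12); a normal to P_1 is Q_2R_1 × Q_2R_2 = (-96, 96, 8).
Using Q_2: P_1 has equation -96x + 96y + 8z = 456.
Foot = X − λn with λ = (n·X − d)/|n|² = (-1856 − 456)/18496 = -1/8.
Foot = (14, -5, -4) − (-1/8)·(-96, 96, 8) = (2, 7, -3).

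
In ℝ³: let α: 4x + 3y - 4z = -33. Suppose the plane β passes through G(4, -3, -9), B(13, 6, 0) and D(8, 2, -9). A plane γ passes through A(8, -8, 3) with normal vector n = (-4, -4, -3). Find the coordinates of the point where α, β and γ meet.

(4, -7, 7)

GB = (9, 9, 9), GD = (4, 5, 0); a normal to β is GB × GD = (-45, 36, 9).
Using G: β has equation -45x + 36y + 9z = -369.
γ: n·r = n·A gives -4x - 4y - 3z = -9.
Solving the 3×3 linear system 4x + 3y - 4z = -33, -45x + 36y + 9z = -369, -4x - 4y - 3z = -9 (e.g. by elimination or Cramer's rule, determinant = -2097) gives (4, -7, 7).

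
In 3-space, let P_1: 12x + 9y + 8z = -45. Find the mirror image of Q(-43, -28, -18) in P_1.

(29, 26, 30)

λ = (n·Q − d)/|n|² = (-912 − (-45))/289 = -3.
Reflection = Q − 2λn = (-43, -28, -18) − (-6)·(12, 9, 8) = (29, 26, 30).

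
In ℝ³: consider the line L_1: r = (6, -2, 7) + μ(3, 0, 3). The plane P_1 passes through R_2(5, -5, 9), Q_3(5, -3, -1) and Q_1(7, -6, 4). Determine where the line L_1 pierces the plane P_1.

(3, -2, 4)

R_2Q_3 = (0, 2, -10), R_2Q_1 = (2, -1, -5); a normal to P_1 is R_2Q_3 × R_2Q_1 = (-20, -20, -4).
Using R_2: P_1 has equation -20x - 20y - 4z = -36.
Substitute r = (6, -2, 7) + t(3, 0, 3) into the plane: -108 + (-72)t = -36, so t = -1.
Intersection: (6, -2, 7) + (-1)·(3, 0, 3) = (3, -2, 4).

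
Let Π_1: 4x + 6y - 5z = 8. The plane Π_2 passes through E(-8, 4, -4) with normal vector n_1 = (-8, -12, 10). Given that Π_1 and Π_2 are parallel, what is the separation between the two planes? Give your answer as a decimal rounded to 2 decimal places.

Π_2: n_1·r = n_1·E gives -8x - 12y + 10z = -24.
Rescale Π_2 by 1/(-2): 4x + 6y - 5z = 12. Then distance = |8 − 12| / √77 ≈ 0.46.

0.46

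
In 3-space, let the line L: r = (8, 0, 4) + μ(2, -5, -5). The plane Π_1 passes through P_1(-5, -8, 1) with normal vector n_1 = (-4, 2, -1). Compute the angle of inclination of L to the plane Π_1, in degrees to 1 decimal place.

22.7

Π_1: n_1·r = n_1·P_1 gives -4x + 2y - z = 3.
sin θ = |n·v| / (|n||v|) = |-13| / (√21 · √54) = 0.38604.
θ ≈ 22.7°.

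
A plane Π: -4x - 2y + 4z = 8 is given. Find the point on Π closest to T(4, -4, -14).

(-4, -8, -6)

Foot = T − λn with λ = (n·T − d)/|n|² = (-64 − 8)/36 = -2.
Foot = (4, -4, -14) − (-2)·(-4, -2, 4) = (-4, -8, -6).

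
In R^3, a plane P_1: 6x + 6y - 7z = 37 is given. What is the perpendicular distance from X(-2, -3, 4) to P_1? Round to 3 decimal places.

n·X − d = (6)·(-2) + (6)·(-3) + (-7)·(4) − 37 = -95; |n| = √121.
Distance = |-95| / √121 = 95/√121 ≈ 8.636.

8.636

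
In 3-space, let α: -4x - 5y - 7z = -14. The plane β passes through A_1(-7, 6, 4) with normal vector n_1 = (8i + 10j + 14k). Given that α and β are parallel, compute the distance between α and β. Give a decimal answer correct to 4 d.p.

1.6865

β: n_1·r = n_1·A_1 gives 8x + 10y + 14z = 60.
Rescale β by 1/(-2): -4x - 5y - 7z = -30. Then distance = |-14 − (-30)| / √90 ≈ 1.6865.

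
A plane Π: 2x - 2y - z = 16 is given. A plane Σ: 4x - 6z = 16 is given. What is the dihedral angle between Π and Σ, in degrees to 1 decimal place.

49.7

cos θ = |n₁·n₂| / (|n₁||n₂|) = |14| / (√9 · √52).
θ = arccos(0.64715) ≈ 49.7°.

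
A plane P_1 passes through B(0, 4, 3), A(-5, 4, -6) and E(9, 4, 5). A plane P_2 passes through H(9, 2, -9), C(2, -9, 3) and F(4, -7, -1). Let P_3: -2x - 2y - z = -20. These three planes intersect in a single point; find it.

BA = (-5, 0, -9), BE = (9, 0, 2); a normal to P_1 is BA × BE = (0, -71, 0).
Using B: P_1 has equation -71y = -284.
HC = (-7, -11, 12), HF = (-5, -9, 8); a normal to P_2 is HC × HF = (20, -4, 8).
Using H: P_2 has equation 20x - 4y + 8z = 100.
Solving the 3×3 linear system -71y = -284, 20x - 4y + 8z = 100, -2x - 2y - z = -20 (e.g. by elimination or Cramer's rule, determinant = -284) gives (5, 4, 2).

(5, 4, 2)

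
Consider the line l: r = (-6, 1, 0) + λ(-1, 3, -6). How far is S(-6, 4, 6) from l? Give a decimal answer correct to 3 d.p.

Taking (-6, 1, 0) on l with direction v = (-1, 3, -6): w = S − (-6, 1, 0) = (0, 3, 6), and w × v = (-36, -6, 3).
Distance = |w × v| / |v| = √1341 / √46 ≈ 5.399.

5.399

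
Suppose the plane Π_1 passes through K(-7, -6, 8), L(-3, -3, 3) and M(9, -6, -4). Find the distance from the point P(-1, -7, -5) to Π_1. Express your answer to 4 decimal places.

KL = (4, 3, -5), KM = (16, 0, -12); a normal to Π_1 is KL × KM = (-36, -32, -48).
Using K: Π_1 has equation -36x - 32y - 48z = 60.
n·P − d = (-36)·(-1) + (-32)·(-7) + (-48)·(-5) − 60 = 440; |n| = √4624.
Distance = |440| / √4624 = 440/√4624 ≈ 6.4706.

6.4706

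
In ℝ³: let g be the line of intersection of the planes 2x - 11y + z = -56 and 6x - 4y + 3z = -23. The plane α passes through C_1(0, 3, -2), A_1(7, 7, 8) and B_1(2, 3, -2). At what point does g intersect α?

(-2, 5, 3)

Direction of g: (2, -11, 1) × (6, -4, 3) = (-29, 0, 58).
A point on g: solving the two plane equations with x = 0 gives (0, 5, -1).
C_1A_1 = (7, 4, 10), C_1B_1 = (2, 0, 0); a normal to α is C_1A_1 × C_1B_1 = (0, 20, -8).
Using C_1: α has equation 20y - 8z = 76.
Substitute r = (0, 5, -1) + t(-29, 0, 58) into the plane: 108 + (-464)t = 76, so t = 2/29.
Intersection: (0, 5, -1) + (2/29)·(-29, 0, 58) = (-2, 5, 3).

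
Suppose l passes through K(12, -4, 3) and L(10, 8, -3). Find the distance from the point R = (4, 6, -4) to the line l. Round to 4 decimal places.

6.3878

A direction vector for l is L − K = (-2, 12, -6).
Taking (12, -4, 3) on l with direction v = (-2, 12, -6): w = R − (12, -4, 3) = (-8, 10, -7), and w × v = (24, -34, -76).
Distance = |w × v| / |v| = √7508 / √184 ≈ 6.3878.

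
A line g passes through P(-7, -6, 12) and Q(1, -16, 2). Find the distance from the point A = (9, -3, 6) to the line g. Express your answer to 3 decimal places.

14.368

A direction vector for g is Q − P = (8, -10, -10).
Taking (-7, -6, 12) on g with direction v = (8, -10, -10): w = A − (-7, -6, 12) = (16, 3, -6), and w × v = (-90, 112, -184).
Distance = |w × v| / |v| = √54500 / √264 ≈ 14.368.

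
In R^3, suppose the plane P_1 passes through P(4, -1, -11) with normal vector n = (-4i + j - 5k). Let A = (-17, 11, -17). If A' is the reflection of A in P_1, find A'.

(7, 5, 13)

P_1: n·r = n·P gives -4x + y - 5z = 38.
λ = (n·A − d)/|n|² = (164 − 38)/42 = 3.
Reflection = A − 2λn = (-17, 11, -17) − 6·(-4, 1, -5) = (7, 5, 13).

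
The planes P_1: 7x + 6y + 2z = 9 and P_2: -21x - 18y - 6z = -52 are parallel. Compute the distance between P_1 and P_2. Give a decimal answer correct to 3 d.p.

0.883

Rescale P_2 by 1/(-3): 7x + 6y + 2z = 52/3. Then distance = |9 − (52/3)| / √89 ≈ 0.883.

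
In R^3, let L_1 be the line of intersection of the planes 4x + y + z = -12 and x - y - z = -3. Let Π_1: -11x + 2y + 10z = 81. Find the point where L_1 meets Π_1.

(-3, -6, 6)

Direction of L_1: (4, 1, 1) × (1, -1, -1) = (0, 5, -5).
A point on L_1: solving the two plane equations with y = -2 gives (-3, -2, 2).
Substitute r = (-3, -2, 2) + t(0, 5, -5) into the plane: 49 + (-40)t = 81, so t = -4/5.
Intersection: (-3, -2, 2) + (-4/5)·(0, 5, -5) = (-3, -6, 6).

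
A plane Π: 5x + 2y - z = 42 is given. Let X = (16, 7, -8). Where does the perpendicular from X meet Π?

(6, 3, -6)

Foot = X − λn with λ = (n·X − d)/|n|² = (102 − 42)/30 = 2.
Foot = (16, 7, -8) − 2·(5, 2, -1) = (6, 3, -6).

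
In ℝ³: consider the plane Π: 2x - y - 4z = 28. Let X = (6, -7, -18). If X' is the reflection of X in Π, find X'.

λ = (n·X − d)/|n|² = (91 − 28)/21 = 3.
Reflection = X − 2λn = (6, -7, -18) − 6·(2, -1, -4) = (-6, -1, 6).

(-6, -1, 6)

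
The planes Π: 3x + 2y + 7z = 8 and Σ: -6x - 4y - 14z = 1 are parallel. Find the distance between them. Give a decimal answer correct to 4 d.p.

1.0795

Rescale Σ by 1/(-2): 3x + 2y + 7z = -1/2. Then distance = |8 − (-1/2)| / √62 ≈ 1.0795.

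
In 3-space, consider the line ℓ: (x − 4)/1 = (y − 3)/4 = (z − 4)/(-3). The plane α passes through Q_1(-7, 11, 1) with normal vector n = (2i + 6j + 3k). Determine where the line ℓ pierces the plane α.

ℓ has direction (1, 4, -3) through (4, 3, 4).
α: n·r = n·Q_1 gives 2x + 6y + 3z = 55.
Substitute r = (4, 3, 4) + t(1, 4, -3) into the plane: 38 + 17t = 55, so t = 1.
Intersection: (4, 3, 4) + 1·(1, 4, -3) = (5, 7, 1).

(5, 7, 1)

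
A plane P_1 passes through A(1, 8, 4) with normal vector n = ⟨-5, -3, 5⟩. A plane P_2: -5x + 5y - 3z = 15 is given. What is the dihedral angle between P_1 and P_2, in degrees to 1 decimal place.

P_1: n·r = n·A gives -5x - 3y + 5z = -9.
cos θ = |n₁·n₂| / (|n₁||n₂|) = |-5| / (√59 · √59).
θ = arccos(0.08475) ≈ 85.1°.

85.1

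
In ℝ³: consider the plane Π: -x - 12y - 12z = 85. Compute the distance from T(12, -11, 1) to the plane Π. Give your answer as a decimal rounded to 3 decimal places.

n·T − d = (-1)·(12) + (-12)·(-11) + (-12)·(1) − 85 = 23; |n| = √289.
Distance = |23| / √289 = 23/√289 ≈ 1.353.

1.353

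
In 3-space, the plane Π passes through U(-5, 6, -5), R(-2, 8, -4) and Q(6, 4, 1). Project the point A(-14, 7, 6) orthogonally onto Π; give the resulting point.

UR = (3, 2, 1), UQ = (11, -2, 6); a normal to Π is UR × UQ = (14, -7, -28).
Using U: Π has equation 14x - 7y - 28z = 28.
Foot = A − λn with λ = (n·A − d)/|n|² = (-413 − 28)/1029 = -3/7.
Foot = (-14, 7, 6) − (-3/7)·(14, -7, -28) = (-8, 4, -6).

(-8, 4, -6)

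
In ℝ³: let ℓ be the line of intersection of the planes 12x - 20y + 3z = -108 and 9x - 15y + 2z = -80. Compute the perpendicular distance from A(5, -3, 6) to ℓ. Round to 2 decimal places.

13.63

Direction of ℓ: (12, -20, 3) × (9, -15, 2) = (5, 3, 0).
A point on ℓ: solving the two plane equations with x = -3 gives (-3, 3, -4).
Taking (-3, 3, -4) on ℓ with direction v = (5, 3, 0): w = A − (-3, 3, -4) = (8, -6, 10), and w × v = (-30, 50, 54).
Distance = |w × v| / |v| = √6316 / √34 ≈ 13.63.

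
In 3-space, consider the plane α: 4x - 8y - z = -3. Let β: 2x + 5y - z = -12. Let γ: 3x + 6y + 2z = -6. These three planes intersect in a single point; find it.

(-2, -1, 3)

Solving the 3×3 linear system 4x - 8y - z = -3, 2x + 5y - z = -12, 3x + 6y + 2z = -6 (e.g. by elimination or Cramer's rule, determinant = 123) gives (-2, -1, 3).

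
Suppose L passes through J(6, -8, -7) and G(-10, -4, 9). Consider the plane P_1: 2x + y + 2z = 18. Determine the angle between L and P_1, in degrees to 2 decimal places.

3.33

A direction vector for L is G − J = (-16, 4, 16).
sin θ = |n·v| / (|n||v|) = |4| / (√9 · √528) = 0.05803.
θ ≈ 3.33°.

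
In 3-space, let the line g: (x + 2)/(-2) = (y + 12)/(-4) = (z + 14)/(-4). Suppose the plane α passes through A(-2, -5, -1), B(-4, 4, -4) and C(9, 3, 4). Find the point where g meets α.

g has direction (-2, -4, -4) through (-2, -12, -14).
AB = (-2, 9, -3), AC = (11, 8, 5); a normal to α is AB × AC = (69, -23, -115).
Using A: α has equation 69x - 23y - 115z = 92.
Substitute r = (-2, -12, -14) + t(-2, -4, -4) into the plane: 1748 + 414t = 92, so t = -4.
Intersection: (-2, -12, -14) + (-4)·(-2, -4, -4) = (6, 4, 2).

(6, 4, 2)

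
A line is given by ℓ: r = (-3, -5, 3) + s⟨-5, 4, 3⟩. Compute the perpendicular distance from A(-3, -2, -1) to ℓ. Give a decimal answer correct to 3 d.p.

Taking (-3, -5, 3) on ℓ with direction v = (-5, 4, 3): w = A − (-3, -5, 3) = (0, 3, -4), and w × v = (25, 20, 15).
Distance = |w × v| / |v| = √1250 / √50 ≈ 5.000.

5.000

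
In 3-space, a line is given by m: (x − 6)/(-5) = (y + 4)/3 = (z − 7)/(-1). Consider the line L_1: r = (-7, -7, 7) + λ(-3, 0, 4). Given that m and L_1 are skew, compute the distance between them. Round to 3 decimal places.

8.194

m has direction (-5, 3, -1) through (6, -4, 7).
Common perpendicular direction n = (-5, 3, -1) × (-3, 0, 4) = (12, 23, 9).
With w = (-7, -7, 7) − (6, -4, 7) = (-13, -3, 0), w · n = -225.
Distance = |w · n| / |n| = |-225| / √754 ≈ 8.194.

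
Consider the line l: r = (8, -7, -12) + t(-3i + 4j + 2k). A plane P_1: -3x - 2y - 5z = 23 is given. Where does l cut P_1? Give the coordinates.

(-1, 5, -6)

Substitute r = (8, -7, -12) + t(-3, 4, 2) into the plane: 50 + (-9)t = 23, so t = 3.
Intersection: (8, -7, -12) + 3·(-3, 4, 2) = (-1, 5, -6).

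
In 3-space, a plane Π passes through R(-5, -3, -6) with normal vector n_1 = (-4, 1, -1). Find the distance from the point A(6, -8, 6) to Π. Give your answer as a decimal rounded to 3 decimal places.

Π: n_1·r = n_1·R gives -4x + y - z = 23.
n·A − d = (-4)·(6) + (1)·(-8) + (-1)·(6) − 23 = -61; |n| = √18.
Distance = |-61| / √18 = 61/√18 ≈ 14.378.

14.378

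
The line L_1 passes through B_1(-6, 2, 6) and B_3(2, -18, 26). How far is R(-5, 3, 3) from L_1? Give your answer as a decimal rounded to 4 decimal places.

2.2361

A direction vector for L_1 is B_3 − B_1 = (8, -20, 20).
Taking (-6, 2, 6) on L_1 with direction v = (8, -20, 20): w = R − (-6, 2, 6) = (1, 1, -3), and w × v = (-40, -44, -28).
Distance = |w × v| / |v| = √4320 / √864 ≈ 2.2361.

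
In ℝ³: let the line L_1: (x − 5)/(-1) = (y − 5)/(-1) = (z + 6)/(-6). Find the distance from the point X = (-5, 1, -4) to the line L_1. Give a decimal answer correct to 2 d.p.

10.95

L_1 has direction (-1, -1, -6) through (5, 5, -6).
Taking (5, 5, -6) on L_1 with direction v = (-1, -1, -6): w = X − (5, 5, -6) = (-10, -4, 2), and w × v = (26, -62, 6).
Distance = |w × v| / |v| = √4556 / √38 ≈ 10.95.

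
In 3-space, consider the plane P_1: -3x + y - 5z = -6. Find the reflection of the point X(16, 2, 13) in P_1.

(-2, 8, -17)

λ = (n·X − d)/|n|² = (-111 − (-6))/35 = -3.
Reflection = X − 2λn = (16, 2, 13) − (-6)·(-3, 1, -5) = (-2, 8, -17).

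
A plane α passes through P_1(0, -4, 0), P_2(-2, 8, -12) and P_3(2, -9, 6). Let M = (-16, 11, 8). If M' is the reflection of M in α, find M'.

P_1P_2 = (-2, 12, -12), P_1P_3 = (2, -5, 6); a normal to α is P_1P_2 × P_1P_3 = (12, -12, -14).
Using P_1: α has equation 12x - 12y - 14z = 48.
λ = (n·M − d)/|n|² = (-436 − 48)/484 = -1.
Reflection = M − 2λn = (-16, 11, 8) − (-2)·(12, -12, -14) = (8, -13, -20).

(8, -13, -20)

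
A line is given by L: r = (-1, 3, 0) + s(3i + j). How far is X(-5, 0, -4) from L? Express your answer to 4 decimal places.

4.3012

Taking (-1, 3, 0) on L with direction v = (3, 1, 0): w = X − (-1, 3, 0) = (-4, -3, -4), and w × v = (4, -12, 5).
Distance = |w × v| / |v| = √185 / √10 ≈ 4.3012.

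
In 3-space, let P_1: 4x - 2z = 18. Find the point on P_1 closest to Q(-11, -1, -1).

(1, -1, -7)

Foot = Q − λn with λ = (n·Q − d)/|n|² = (-42 − 18)/20 = -3.
Foot = (-11, -1, -1) − (-3)·(4, 0, -2) = (1, -1, -7).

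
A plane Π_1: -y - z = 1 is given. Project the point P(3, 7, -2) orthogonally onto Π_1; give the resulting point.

Foot = P − λn with λ = (n·P − d)/|n|² = (-5 − 1)/2 = -3.
Foot = (3, 7, -2) − (-3)·(0, -1, -1) = (3, 4, -5).

(3, 4, -5)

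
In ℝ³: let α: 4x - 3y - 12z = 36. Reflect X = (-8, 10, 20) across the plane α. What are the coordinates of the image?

λ = (n·X − d)/|n|² = (-302 − 36)/169 = -2.
Reflection = X − 2λn = (-8, 10, 20) − (-4)·(4, -3, -12) = (8, -2, -28).

(8, -2, -28)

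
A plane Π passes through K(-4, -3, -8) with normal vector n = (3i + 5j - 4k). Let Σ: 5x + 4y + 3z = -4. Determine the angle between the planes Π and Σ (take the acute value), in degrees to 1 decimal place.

Π: n·r = n·K gives 3x + 5y - 4z = 5.
cos θ = |n₁·n₂| / (|n₁||n₂|) = |23| / (√50 · √50).
θ = arccos(0.46000) ≈ 62.6°.

62.6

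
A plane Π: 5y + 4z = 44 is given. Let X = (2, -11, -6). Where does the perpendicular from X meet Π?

Foot = X − λn with λ = (n·X − d)/|n|² = (-79 − 44)/41 = -3.
Foot = (2, -11, -6) − (-3)·(0, 5, 4) = (2, 4, 6).

(2, 4, 6)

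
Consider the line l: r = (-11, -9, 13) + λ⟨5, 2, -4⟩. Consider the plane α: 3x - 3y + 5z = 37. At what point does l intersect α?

(-1, -5, 5)

Substitute r = (-11, -9, 13) + t(5, 2, -4) into the plane: 59 + (-11)t = 37, so t = 2.
Intersection: (-11, -9, 13) + 2·(5, 2, -4) = (-1, -5, 5).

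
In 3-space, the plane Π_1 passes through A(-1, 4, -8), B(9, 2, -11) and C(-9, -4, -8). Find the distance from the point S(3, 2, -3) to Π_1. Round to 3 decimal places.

AB = (10, -2, -3), AC = (-8, -8, 0); a normal to Π_1 is AB × AC = (-24, 24, -96).
Using A: Π_1 has equation -24x + 24y - 96z = 888.
n·S − d = (-24)·(3) + (24)·(2) + (-96)·(-3) − 888 = -624; |n| = √10368.
Distance = |-624| / √10368 = 624/√10368 ≈ 6.128.

6.128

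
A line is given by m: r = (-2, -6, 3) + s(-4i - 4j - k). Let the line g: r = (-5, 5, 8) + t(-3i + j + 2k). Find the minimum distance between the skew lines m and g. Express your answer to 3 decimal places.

Common perpendicular direction n = (-4, -4, -1) × (-3, 1, 2) = (-7, 11, -16).
With w = (-5, 5, 8) − (-2, -6, 3) = (-3, 11, 5), w · n = 62.
Distance = |w · n| / |n| = |62| / √426 ≈ 3.004.

3.004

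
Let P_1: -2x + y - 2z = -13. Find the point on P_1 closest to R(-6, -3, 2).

(-2, -5, 6)

Foot = R − λn with λ = (n·R − d)/|n|² = (5 − (-13))/9 = 2.
Foot = (-6, -3, 2) − 2·(-2, 1, -2) = (-2, -5, 6).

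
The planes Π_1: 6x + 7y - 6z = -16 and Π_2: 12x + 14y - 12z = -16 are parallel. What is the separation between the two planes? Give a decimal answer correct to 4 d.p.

Rescale Π_2 by 1/2: 6x + 7y - 6z = -8. Then distance = |-16 − (-8)| / √121 ≈ 0.7273.

0.7273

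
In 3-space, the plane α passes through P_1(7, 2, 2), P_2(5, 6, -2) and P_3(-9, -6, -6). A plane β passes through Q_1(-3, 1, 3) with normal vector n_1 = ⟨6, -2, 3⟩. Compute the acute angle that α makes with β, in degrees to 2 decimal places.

P_1P_2 = (-2, 4, -4), P_1P_3 = (-16, -8, -8); a normal to α is P_1P_2 × P_1P_3 = (-64, 48, 80).
Using P_1: α has equation -64x + 48y + 80z = -192.
β: n_1·r = n_1·Q_1 gives 6x - 2y + 3z = -11.
cos θ = |n₁·n₂| / (|n₁||n₂|) = |-240| / (√12800 · √49).
θ = arccos(0.30305) ≈ 72.36°.

72.36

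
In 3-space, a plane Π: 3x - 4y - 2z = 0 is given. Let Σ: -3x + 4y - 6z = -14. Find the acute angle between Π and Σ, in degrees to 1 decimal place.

cos θ = |n₁·n₂| / (|n₁||n₂|) = |-13| / (√29 · √61).
θ = arccos(0.30909) ≈ 72.0°.

72.0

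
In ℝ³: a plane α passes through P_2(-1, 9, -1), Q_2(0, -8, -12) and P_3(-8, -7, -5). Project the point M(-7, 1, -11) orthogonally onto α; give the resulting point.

(-3, -2, -6)

P_2Q_2 = (1, -17, -11), P_2P_3 = (-7, -16, -4); a normal to α is P_2Q_2 × P_2P_3 = (-108, 81, -135).
Using P_2: α has equation -108x + 81y - 135z = 972.
Foot = M − λn with λ = (n·M − d)/|n|² = (2322 − 972)/36450 = 1/27.
Foot = (-7, 1, -11) − (1/27)·(-108, 81, -135) = (-3, -2, -6).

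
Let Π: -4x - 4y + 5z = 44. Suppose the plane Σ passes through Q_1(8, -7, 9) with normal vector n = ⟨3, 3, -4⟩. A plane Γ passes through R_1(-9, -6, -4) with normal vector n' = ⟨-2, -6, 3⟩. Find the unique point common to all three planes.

Σ: n·r = n·Q_1 gives 3x + 3y - 4z = -33.
Γ: n'·r = n'·R_1 gives -2x - 6y + 3z = 42.
Solving the 3×3 linear system -4x - 4y + 5z = 44, 3x + 3y - 4z = -33, -2x - 6y + 3z = 42 (e.g. by elimination or Cramer's rule, determinant = 4) gives (-6, -5, 0).

(-6, -5, 0)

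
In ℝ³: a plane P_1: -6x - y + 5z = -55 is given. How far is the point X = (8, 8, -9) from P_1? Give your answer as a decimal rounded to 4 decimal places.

5.8420

n·X − d = (-6)·(8) + (-1)·(8) + (5)·(-9) − (-55) = -46; |n| = √62.
Distance = |-46| / √62 = 46/√62 ≈ 5.8420.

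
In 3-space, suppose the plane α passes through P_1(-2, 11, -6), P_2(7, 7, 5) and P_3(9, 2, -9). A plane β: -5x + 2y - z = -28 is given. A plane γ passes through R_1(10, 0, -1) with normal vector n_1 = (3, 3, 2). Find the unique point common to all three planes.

(8, 4, -4)

P_1P_2 = (9, -4, 11), P_1P_3 = (11, -9, -3); a normal to α is P_1P_2 × P_1P_3 = (111, 148, -37).
Using P_1: α has equation 111x + 148y - 37z = 1628.
γ: n_1·r = n_1·R_1 gives 3x + 3y + 2z = 28.
Solving the 3×3 linear system 111x + 148y - 37z = 1628, -5x + 2y - z = -28, 3x + 3y + 2z = 28 (e.g. by elimination or Cramer's rule, determinant = 2590) gives (8, 4, -4).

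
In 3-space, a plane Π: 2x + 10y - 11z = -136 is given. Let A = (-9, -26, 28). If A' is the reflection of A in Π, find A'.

λ = (n·A − d)/|n|² = (-586 − (-136))/225 = -2.
Reflection = A − 2λn = (-9, -26, 28) − (-4)·(2, 10, -11) = (-1, 14, -16).

(-1, 14, -16)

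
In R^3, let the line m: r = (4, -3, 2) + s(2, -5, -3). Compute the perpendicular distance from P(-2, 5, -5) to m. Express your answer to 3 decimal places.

Taking (4, -3, 2) on m with direction v = (2, -5, -3): w = P − (4, -3, 2) = (-6, 8, -7), and w × v = (-59, -32, 14).
Distance = |w × v| / |v| = √4701 / √38 ≈ 11.123.

11.123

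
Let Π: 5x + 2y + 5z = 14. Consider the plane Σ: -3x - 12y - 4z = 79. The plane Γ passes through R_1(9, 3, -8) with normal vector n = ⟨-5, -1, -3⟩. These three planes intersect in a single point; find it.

Γ: n·r = n·R_1 gives -5x - y - 3z = -24.
Solving the 3×3 linear system 5x + 2y + 5z = 14, -3x - 12y - 4z = 79, -5x - y - 3z = -24 (e.g. by elimination or Cramer's rule, determinant = -103) gives (7, -8, -1).

(7, -8, -1)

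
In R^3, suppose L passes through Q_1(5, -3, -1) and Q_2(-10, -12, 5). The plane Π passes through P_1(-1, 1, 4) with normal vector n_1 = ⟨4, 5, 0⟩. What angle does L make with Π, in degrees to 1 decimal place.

62.5

A direction vector for L is Q_2 − Q_1 = (-15, -9, 6).
Π: n_1·r = n_1·P_1 gives 4x + 5y = 1.
sin θ = |n·v| / (|n||v|) = |-105| / (√41 · √342) = 0.88672.
θ ≈ 62.5°.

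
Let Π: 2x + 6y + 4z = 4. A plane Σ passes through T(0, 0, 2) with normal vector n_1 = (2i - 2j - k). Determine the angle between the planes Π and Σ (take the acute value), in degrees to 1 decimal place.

Σ: n_1·r = n_1·T gives 2x - 2y - z = -2.
cos θ = |n₁·n₂| / (|n₁||n₂|) = |-12| / (√56 · √9).
θ = arccos(0.53452) ≈ 57.7°.

57.7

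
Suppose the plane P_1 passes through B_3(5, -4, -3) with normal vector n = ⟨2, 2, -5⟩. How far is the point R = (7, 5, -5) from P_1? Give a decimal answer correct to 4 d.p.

5.5705

P_1: n·r = n·B_3 gives 2x + 2y - 5z = 17.
n·R − d = (2)·(7) + (2)·(5) + (-5)·(-5) − 17 = 32; |n| = √33.
Distance = |32| / √33 = 32/√33 ≈ 5.5705.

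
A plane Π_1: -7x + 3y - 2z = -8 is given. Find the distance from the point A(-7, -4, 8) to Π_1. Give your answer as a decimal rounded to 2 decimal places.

3.68

n·A − d = (-7)·(-7) + (3)·(-4) + (-2)·(8) − (-8) = 29; |n| = √62.
Distance = |29| / √62 = 29/√62 ≈ 3.68.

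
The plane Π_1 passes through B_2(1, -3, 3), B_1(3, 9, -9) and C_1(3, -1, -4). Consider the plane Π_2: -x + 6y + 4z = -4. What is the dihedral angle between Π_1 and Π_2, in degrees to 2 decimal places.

B_2B_1 = (2, 12, -12), B_2C_1 = (2, 2, -7); a normal to Π_1 is B_2B_1 × B_2C_1 = (-60, -10, -20).
Using B_2: Π_1 has equation -60x - 10y - 20z = -90.
cos θ = |n₁·n₂| / (|n₁||n₂|) = |-80| / (√4100 · √53).
θ = arccos(0.17162) ≈ 80.12°.

80.12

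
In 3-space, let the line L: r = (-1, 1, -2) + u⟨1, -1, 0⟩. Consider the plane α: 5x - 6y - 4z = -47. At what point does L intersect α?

(-5, 5, -2)

Substitute r = (-1, 1, -2) + t(1, -1, 0) into the plane: -3 + 11t = -47, so t = -4.
Intersection: (-1, 1, -2) + (-4)·(1, -1, 0) = (-5, 5, -2).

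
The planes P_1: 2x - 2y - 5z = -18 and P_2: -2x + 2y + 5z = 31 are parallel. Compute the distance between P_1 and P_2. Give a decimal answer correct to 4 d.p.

2.2630

Rescale P_2 by 1/(-1): 2x - 2y - 5z = -31. Then distance = |-18 − (-31)| / √33 ≈ 2.2630.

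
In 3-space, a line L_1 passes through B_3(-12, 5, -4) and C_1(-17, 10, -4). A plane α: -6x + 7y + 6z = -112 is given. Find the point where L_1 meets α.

(3, -10, -4)

A direction vector for L_1 is C_1 − B_3 = (-5, 5, 0).
Substitute r = (-12, 5, -4) + t(-5, 5, 0) into the plane: 83 + 65t = -112, so t = -3.
Intersection: (-12, 5, -4) + (-3)·(-5, 5, 0) = (3, -10, -4).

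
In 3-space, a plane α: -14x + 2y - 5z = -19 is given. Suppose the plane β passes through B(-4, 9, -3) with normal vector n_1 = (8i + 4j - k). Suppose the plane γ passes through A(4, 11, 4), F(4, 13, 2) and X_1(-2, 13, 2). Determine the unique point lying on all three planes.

β: n_1·r = n_1·B gives 8x + 4y - z = 7.
AF = (0, 2, -2), AX_1 = (-6, 2, -2); a normal to γ is AF × AX_1 = (0, 12, 12).
Using A: γ has equation 12y + 12z = 180.
Solving the 3×3 linear system -14x + 2y - 5z = -19, 8x + 4y - z = 7, 12y + 12z = 180 (e.g. by elimination or Cramer's rule, determinant = -1512) gives (-1, 6, 9).

(-1, 6, 9)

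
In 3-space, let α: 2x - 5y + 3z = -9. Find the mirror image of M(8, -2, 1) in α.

λ = (n·M − d)/|n|² = (29 − (-9))/38 = 1.
Reflection = M − 2λn = (8, -2, 1) − 2·(2, -5, 3) = (4, 8, -5).

(4, 8, -5)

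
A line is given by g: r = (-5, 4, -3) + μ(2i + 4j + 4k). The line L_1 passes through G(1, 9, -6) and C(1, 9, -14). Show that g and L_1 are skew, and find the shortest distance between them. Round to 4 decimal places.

3.1305

A direction vector for L_1 is C − G = (0, 0, -8).
Common perpendicular direction n = (2, 4, 4) × (0, 0, -8) = (-32, 16, 0).
With w = (1, 9, -6) − (-5, 4, -3) = (6, 5, -3), w · n = -112.
Since n ≠ 0 the lines are not parallel, and w · n = -112 ≠ 0 so they do not intersect; hence they are skew.
Distance = |w · n| / |n| = |-112| / √1280 ≈ 3.1305.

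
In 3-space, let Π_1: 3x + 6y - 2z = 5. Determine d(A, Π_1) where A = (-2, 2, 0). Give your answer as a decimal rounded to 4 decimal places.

n·A − d = (3)·(-2) + (6)·(2) + (-2)·(0) − 5 = 1; |n| = √49.
Distance = |1| / √49 = 1/√49 ≈ 0.1429.

0.1429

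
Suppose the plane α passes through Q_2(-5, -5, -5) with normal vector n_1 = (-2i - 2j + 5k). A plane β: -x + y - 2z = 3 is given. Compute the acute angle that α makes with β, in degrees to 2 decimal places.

44.71

α: n_1·r = n_1·Q_2 gives -2x - 2y + 5z = -5.
cos θ = |n₁·n₂| / (|n₁||n₂|) = |-10| / (√33 · √6).
θ = arccos(0.71067) ≈ 44.71°.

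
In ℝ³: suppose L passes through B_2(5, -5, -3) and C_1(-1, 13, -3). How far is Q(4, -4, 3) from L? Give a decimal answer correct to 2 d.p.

6.03

A direction vector for L is C_1 − B_2 = (-6, 18, 0).
Taking (5, -5, -3) on L with direction v = (-6, 18, 0): w = Q − (5, -5, -3) = (-1, 1, 6), and w × v = (-108, -36, -12).
Distance = |w × v| / |v| = √13104 / √360 ≈ 6.03.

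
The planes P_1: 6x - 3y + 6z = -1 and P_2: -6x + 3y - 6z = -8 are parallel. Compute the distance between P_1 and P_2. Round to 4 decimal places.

Rescale P_2 by 1/(-1): 6x - 3y + 6z = 8. Then distance = |-1 − 8| / √81 ≈ 1.0000.

1.0000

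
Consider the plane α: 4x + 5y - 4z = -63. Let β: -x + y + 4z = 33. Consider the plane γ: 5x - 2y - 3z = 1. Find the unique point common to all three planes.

(4, -7, 11)

Solving the 3×3 linear system 4x + 5y - 4z = -63, -x + y + 4z = 33, 5x - 2y - 3z = 1 (e.g. by elimination or Cramer's rule, determinant = 117) gives (4, -7, 11).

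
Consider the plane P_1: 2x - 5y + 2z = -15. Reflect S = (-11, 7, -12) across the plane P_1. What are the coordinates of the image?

λ = (n·S − d)/|n|² = (-81 − (-15))/33 = -2.
Reflection = S − 2λn = (-11, 7, -12) − (-4)·(2, -5, 2) = (-3, -13, -4).

(-3, -13, -4)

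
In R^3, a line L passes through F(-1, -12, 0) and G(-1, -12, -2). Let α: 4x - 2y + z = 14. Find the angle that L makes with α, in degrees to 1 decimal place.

12.6

A direction vector for L is G − F = (0, 0, -2).
sin θ = |n·v| / (|n||v|) = |-2| / (√21 · √4) = 0.21822.
θ ≈ 12.6°.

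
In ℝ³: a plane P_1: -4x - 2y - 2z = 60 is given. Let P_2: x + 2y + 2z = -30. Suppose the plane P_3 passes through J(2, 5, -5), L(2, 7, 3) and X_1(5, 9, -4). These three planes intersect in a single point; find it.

JL = (0, 2, 8), JX_1 = (3, 4, 1); a normal to P_3 is JL × JX_1 = (-30, 24, -6).
Using J: P_3 has equation -30x + 24y - 6z = 90.
Solving the 3×3 linear system -4x - 2y - 2z = 60, x + 2y + 2z = -30, -30x + 24y - 6z = 90 (e.g. by elimination or Cramer's rule, determinant = 180) gives (-10, -9, -1).

(-10, -9, -1)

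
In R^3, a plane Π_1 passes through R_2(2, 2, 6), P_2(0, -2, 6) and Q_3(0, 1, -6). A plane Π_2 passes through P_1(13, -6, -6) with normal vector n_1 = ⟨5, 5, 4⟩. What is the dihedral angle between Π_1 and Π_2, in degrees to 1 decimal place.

R_2P_2 = (-2, -4, 0), R_2Q_3 = (-2, -1, -12); a normal to Π_1 is R_2P_2 × R_2Q_3 = (48, -24, -6).
Using R_2: Π_1 has equation 48x - 24y - 6z = 12.
Π_2: n_1·r = n_1·P_1 gives 5x + 5y + 4z = 11.
cos θ = |n₁·n₂| / (|n₁||n₂|) = |96| / (√2916 · √66).
θ = arccos(0.21883) ≈ 77.4°.

77.4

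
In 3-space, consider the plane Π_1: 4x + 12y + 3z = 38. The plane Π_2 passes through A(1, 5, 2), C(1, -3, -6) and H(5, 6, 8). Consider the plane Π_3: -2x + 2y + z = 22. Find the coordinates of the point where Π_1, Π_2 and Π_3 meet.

AC = (0, -8, -8), AH = (4, 1, 6); a normal to Π_2 is AC × AH = (-40, -32, 32).
Using A: Π_2 has equation -40x - 32y + 32z = -136.
Solving the 3×3 linear system 4x + 12y + 3z = 38, -40x - 32y + 32z = -136, -2x + 2y + z = 22 (e.g. by elimination or Cramer's rule, determinant = -1104) gives (-7, 7, -6).

(-7, 7, -6)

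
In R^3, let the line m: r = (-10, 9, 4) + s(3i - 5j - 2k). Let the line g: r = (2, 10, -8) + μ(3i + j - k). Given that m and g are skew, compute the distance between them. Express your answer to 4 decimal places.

6.9072

Common perpendicular direction n = (3, -5, -2) × (3, 1, -1) = (7, -3, 18).
With w = (2, 10, -8) − (-10, 9, 4) = (12, 1, -12), w · n = -135.
Distance = |w · n| / |n| = |-135| / √382 ≈ 6.9072.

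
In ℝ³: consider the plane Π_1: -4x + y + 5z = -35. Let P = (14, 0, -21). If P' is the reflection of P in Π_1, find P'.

λ = (n·P − d)/|n|² = (-161 − (-35))/42 = -3.
Reflection = P − 2λn = (14, 0, -21) − (-6)·(-4, 1, 5) = (-10, 6, 9).

(-10, 6, 9)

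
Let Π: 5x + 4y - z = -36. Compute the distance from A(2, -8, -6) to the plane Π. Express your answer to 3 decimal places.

n·A − d = (5)·(2) + (4)·(-8) + (-1)·(-6) − (-36) = 20; |n| = √42.
Distance = |20| / √42 = 20/√42 ≈ 3.086.

3.086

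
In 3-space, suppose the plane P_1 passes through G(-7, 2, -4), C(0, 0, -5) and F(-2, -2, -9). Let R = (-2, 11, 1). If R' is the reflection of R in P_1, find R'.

(-4, 1, 7)

GC = (7, -2, -1), GF = (5, -4, -5); a normal to P_1 is GC × GF = (6, 30, -18).
Using G: P_1 has equation 6x + 30y - 18z = 90.
λ = (n·R − d)/|n|² = (300 − 90)/1260 = 1/6.
Reflection = R − 2λn = (-2, 11, 1) − (1/3)·(6, 30, -18) = (-4, 1, 7).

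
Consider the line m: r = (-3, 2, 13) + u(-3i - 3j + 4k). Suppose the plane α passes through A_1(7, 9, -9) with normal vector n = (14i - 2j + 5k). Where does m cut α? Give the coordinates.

(0, 5, 9)

α: n·r = n·A_1 gives 14x - 2y + 5z = 35.
Substitute r = (-3, 2, 13) + t(-3, -3, 4) into the plane: 19 + (-16)t = 35, so t = -1.
Intersection: (-3, 2, 13) + (-1)·(-3, -3, 4) = (0, 5, 9).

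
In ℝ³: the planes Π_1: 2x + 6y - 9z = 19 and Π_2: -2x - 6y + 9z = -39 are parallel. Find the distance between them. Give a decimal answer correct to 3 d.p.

Rescale Π_2 by 1/(-1): 2x + 6y - 9z = 39. Then distance = |19 − 39| / √121 ≈ 1.818.

1.818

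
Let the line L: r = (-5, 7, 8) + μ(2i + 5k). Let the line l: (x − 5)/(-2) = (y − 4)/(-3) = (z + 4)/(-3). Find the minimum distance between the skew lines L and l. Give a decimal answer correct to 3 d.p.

14.060

l has direction (-2, -3, -3) through (5, 4, -4).
Common perpendicular direction n = (2, 0, 5) × (-2, -3, -3) = (15, -4, -6).
With w = (5, 4, -4) − (-5, 7, 8) = (10, -3, -12), w · n = 234.
Distance = |w · n| / |n| = |234| / √277 ≈ 14.060.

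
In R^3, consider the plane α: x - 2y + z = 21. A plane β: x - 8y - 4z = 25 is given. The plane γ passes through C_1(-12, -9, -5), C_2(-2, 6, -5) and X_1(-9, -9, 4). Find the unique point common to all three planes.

(-7, -9, 10)

C_1C_2 = (10, 15, 0), C_1X_1 = (3, 0, 9); a normal to γ is C_1C_2 × C_1X_1 = (135, -90, -45).
Using C_1: γ has equation 135x - 90y - 45z = -585.
Solving the 3×3 linear system x - 2y + z = 21, x - 8y - 4z = 25, 135x - 90y - 45z = -585 (e.g. by elimination or Cramer's rule, determinant = 1980) gives (-7, -9, 10).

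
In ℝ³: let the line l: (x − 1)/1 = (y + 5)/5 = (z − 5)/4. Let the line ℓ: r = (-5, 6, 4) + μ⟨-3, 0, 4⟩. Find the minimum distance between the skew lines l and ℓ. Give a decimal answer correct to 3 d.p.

l has direction (1, 5, 4) through (1, -5, 5).
Common perpendicular direction n = (1, 5, 4) × (-3, 0, 4) = (20, -16, 15).
With w = (-5, 6, 4) − (1, -5, 5) = (-6, 11, -1), w · n = -311.
Distance = |w · n| / |n| = |-311| / √881 ≈ 10.478.

10.478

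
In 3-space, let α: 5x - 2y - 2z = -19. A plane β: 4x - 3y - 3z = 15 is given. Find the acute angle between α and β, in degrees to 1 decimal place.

cos θ = |n₁·n₂| / (|n₁||n₂|) = |32| / (√33 · √34).
θ = arccos(0.95533) ≈ 17.2°.

17.2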